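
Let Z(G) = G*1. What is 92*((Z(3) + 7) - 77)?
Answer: -6164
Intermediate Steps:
Z(G) = G
92*((Z(3) + 7) - 77) = 92*((3 + 7) - 77) = 92*(10 - 77) = 92*(-67) = -6164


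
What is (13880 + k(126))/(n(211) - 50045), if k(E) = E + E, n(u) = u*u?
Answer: -3533/1381 ≈ -2.5583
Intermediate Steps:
n(u) = u²
k(E) = 2*E
(13880 + k(126))/(n(211) - 50045) = (13880 + 2*126)/(211² - 50045) = (13880 + 252)/(44521 - 50045) = 14132/(-5524) = 14132*(-1/5524) = -3533/1381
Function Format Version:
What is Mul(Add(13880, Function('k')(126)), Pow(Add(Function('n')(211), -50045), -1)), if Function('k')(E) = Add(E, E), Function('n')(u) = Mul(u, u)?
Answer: Rational(-3533, 1381) ≈ -2.5583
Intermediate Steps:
Function('n')(u) = Pow(u, 2)
Function('k')(E) = Mul(2, E)
Mul(Add(13880, Function('k')(126)), Pow(Add(Function('n')(211), -50045), -1)) = Mul(Add(13880, Mul(2, 126)), Pow(Add(Pow(211, 2), -50045), -1)) = Mul(Add(13880, 252), Pow(Add(44521, -50045), -1)) = Mul(14132, Pow(-5524, -1)) = Mul(14132, Rational(-1, 5524)) = Rational(-3533, 1381)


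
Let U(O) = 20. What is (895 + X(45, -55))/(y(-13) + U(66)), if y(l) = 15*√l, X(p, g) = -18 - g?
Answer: 3728/665 - 2796*I*√13/665 ≈ 5.606 - 15.16*I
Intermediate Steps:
(895 + X(45, -55))/(y(-13) + U(66)) = (895 + (-18 - 1*(-55)))/(15*√(-13) + 20) = (895 + (-18 + 55))/(15*(I*√13) + 20) = (895 + 37)/(15*I*√13 + 20) = 932/(20 + 15*I*√13)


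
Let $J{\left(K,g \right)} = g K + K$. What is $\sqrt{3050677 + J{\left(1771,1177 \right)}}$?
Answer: $7 \sqrt{104835} \approx 2266.5$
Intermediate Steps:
$J{\left(K,g \right)} = K + K g$ ($J{\left(K,g \right)} = K g + K = K + K g$)
$\sqrt{3050677 + J{\left(1771,1177 \right)}} = \sqrt{3050677 + 1771 \left(1 + 1177\right)} = \sqrt{3050677 + 1771 \cdot 1178} = \sqrt{3050677 + 2086238} = \sqrt{5136915} = 7 \sqrt{104835}$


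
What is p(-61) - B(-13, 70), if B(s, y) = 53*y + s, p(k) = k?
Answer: -3758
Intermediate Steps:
B(s, y) = s + 53*y
p(-61) - B(-13, 70) = -61 - (-13 + 53*70) = -61 - (-13 + 3710) = -61 - 1*3697 = -61 - 3697 = -3758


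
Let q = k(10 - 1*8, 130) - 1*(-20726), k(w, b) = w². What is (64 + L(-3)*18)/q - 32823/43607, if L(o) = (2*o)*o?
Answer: -331750637/451986555 ≈ -0.73398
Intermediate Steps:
L(o) = 2*o²
q = 20730 (q = (10 - 1*8)² - 1*(-20726) = (10 - 8)² + 20726 = 2² + 20726 = 4 + 20726 = 20730)
(64 + L(-3)*18)/q - 32823/43607 = (64 + (2*(-3)²)*18)/20730 - 32823/43607 = (64 + (2*9)*18)*(1/20730) - 32823*1/43607 = (64 + 18*18)*(1/20730) - 32823/43607 = (64 + 324)*(1/20730) - 32823/43607 = 388*(1/20730) - 32823/43607 = 194/10365 - 32823/43607 = -331750637/451986555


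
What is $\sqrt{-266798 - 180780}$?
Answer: $i \sqrt{447578} \approx 669.01 i$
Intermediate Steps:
$\sqrt{-266798 - 180780} = \sqrt{-447578} = i \sqrt{447578}$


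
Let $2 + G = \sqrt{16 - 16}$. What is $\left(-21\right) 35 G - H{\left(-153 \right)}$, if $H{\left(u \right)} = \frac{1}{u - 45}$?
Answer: $\frac{291061}{198} \approx 1470.0$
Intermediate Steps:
$H{\left(u \right)} = \frac{1}{-45 + u}$
$G = -2$ ($G = -2 + \sqrt{16 - 16} = -2 + \sqrt{0} = -2 + 0 = -2$)
$\left(-21\right) 35 G - H{\left(-153 \right)} = \left(-21\right) 35 \left(-2\right) - \frac{1}{-45 - 153} = \left(-735\right) \left(-2\right) - \frac{1}{-198} = 1470 - - \frac{1}{198} = 1470 + \frac{1}{198} = \frac{291061}{198}$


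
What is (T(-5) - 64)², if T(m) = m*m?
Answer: 1521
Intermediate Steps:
T(m) = m²
(T(-5) - 64)² = ((-5)² - 64)² = (25 - 64)² = (-39)² = 1521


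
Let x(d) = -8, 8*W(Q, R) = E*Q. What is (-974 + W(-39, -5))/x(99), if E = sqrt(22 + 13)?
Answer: 487/4 + 39*sqrt(35)/64 ≈ 125.36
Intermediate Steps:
E = sqrt(35) ≈ 5.9161
W(Q, R) = Q*sqrt(35)/8 (W(Q, R) = (sqrt(35)*Q)/8 = (Q*sqrt(35))/8 = Q*sqrt(35)/8)
(-974 + W(-39, -5))/x(99) = (-974 + (1/8)*(-39)*sqrt(35))/(-8) = (-974 - 39*sqrt(35)/8)*(-1/8) = 487/4 + 39*sqrt(35)/64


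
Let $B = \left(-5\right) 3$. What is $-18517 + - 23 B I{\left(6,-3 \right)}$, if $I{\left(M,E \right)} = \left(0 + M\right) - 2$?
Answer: $-17137$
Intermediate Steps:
$B = -15$
$I{\left(M,E \right)} = -2 + M$ ($I{\left(M,E \right)} = M - 2 = -2 + M$)
$-18517 + - 23 B I{\left(6,-3 \right)} = -18517 + \left(-23\right) \left(-15\right) \left(-2 + 6\right) = -18517 + 345 \cdot 4 = -18517 + 1380 = -17137$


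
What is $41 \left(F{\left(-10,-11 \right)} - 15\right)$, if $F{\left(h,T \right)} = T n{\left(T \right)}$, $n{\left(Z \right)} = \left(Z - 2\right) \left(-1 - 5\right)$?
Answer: $-35793$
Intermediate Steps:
$n{\left(Z \right)} = 12 - 6 Z$ ($n{\left(Z \right)} = \left(-2 + Z\right) \left(-6\right) = 12 - 6 Z$)
$F{\left(h,T \right)} = T \left(12 - 6 T\right)$
$41 \left(F{\left(-10,-11 \right)} - 15\right) = 41 \left(6 \left(-11\right) \left(2 - -11\right) - 15\right) = 41 \left(6 \left(-11\right) \left(2 + 11\right) - 15\right) = 41 \left(6 \left(-11\right) 13 - 15\right) = 41 \left(-858 - 15\right) = 41 \left(-873\right) = -35793$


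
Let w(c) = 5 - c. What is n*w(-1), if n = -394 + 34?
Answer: -2160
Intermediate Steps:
n = -360
n*w(-1) = -360*(5 - 1*(-1)) = -360*(5 + 1) = -360*6 = -2160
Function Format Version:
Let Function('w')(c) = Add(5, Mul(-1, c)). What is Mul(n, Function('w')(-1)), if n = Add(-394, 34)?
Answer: -2160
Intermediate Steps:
n = -360
Mul(n, Function('w')(-1)) = Mul(-360, Add(5, Mul(-1, -1))) = Mul(-360, Add(5, 1)) = Mul(-360, 6) = -2160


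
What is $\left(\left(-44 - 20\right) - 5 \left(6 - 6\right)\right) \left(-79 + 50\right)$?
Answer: $1856$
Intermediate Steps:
$\left(\left(-44 - 20\right) - 5 \left(6 - 6\right)\right) \left(-79 + 50\right) = \left(\left(-44 - 20\right) - 0\right) \left(-29\right) = \left(-64 + 0\right) \left(-29\right) = \left(-64\right) \left(-29\right) = 1856$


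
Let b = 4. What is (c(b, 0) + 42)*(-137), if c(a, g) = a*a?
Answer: -7946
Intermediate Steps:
c(a, g) = a²
(c(b, 0) + 42)*(-137) = (4² + 42)*(-137) = (16 + 42)*(-137) = 58*(-137) = -7946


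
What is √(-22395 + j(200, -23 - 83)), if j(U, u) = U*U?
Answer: √17605 ≈ 132.68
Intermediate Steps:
j(U, u) = U²
√(-22395 + j(200, -23 - 83)) = √(-22395 + 200²) = √(-22395 + 40000) = √17605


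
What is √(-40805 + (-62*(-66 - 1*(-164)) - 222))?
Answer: I*√47103 ≈ 217.03*I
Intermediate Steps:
√(-40805 + (-62*(-66 - 1*(-164)) - 222)) = √(-40805 + (-62*(-66 + 164) - 222)) = √(-40805 + (-62*98 - 222)) = √(-40805 + (-6076 - 222)) = √(-40805 - 6298) = √(-47103) = I*√47103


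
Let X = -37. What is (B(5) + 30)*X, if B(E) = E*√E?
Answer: -1110 - 185*√5 ≈ -1523.7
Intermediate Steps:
B(E) = E^(3/2)
(B(5) + 30)*X = (5^(3/2) + 30)*(-37) = (5*√5 + 30)*(-37) = (30 + 5*√5)*(-37) = -1110 - 185*√5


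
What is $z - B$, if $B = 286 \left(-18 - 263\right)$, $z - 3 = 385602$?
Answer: $465971$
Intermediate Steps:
$z = 385605$ ($z = 3 + 385602 = 385605$)
$B = -80366$ ($B = 286 \left(-281\right) = -80366$)
$z - B = 385605 - -80366 = 385605 + 80366 = 465971$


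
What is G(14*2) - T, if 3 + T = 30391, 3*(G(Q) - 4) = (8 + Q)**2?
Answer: -29952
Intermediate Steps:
G(Q) = 4 + (8 + Q)**2/3
T = 30388 (T = -3 + 30391 = 30388)
G(14*2) - T = (4 + (8 + 14*2)**2/3) - 1*30388 = (4 + (8 + 28)**2/3) - 30388 = (4 + (1/3)*36**2) - 30388 = (4 + (1/3)*1296) - 30388 = (4 + 432) - 30388 = 436 - 30388 = -29952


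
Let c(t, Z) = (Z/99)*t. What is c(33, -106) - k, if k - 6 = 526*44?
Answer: -69556/3 ≈ -23185.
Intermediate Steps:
c(t, Z) = Z*t/99 (c(t, Z) = (Z*(1/99))*t = (Z/99)*t = Z*t/99)
k = 23150 (k = 6 + 526*44 = 6 + 23144 = 23150)
c(33, -106) - k = (1/99)*(-106)*33 - 1*23150 = -106/3 - 23150 = -69556/3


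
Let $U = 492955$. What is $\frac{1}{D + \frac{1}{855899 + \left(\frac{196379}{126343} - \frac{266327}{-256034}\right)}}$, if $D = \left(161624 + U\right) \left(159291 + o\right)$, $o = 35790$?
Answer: $\frac{27686793504455185}{3535490731725823862474439977} \approx 7.8311 \cdot 10^{-12}$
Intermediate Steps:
$D = 127695925899$ ($D = \left(161624 + 492955\right) \left(159291 + 35790\right) = 654579 \cdot 195081 = 127695925899$)
$\frac{1}{D + \frac{1}{855899 + \left(\frac{196379}{126343} - \frac{266327}{-256034}\right)}} = \frac{1}{127695925899 + \frac{1}{855899 + \left(\frac{196379}{126343} - \frac{266327}{-256034}\right)}} = \frac{1}{127695925899 + \frac{1}{855899 + \left(196379 \cdot \frac{1}{126343} - - \frac{266327}{256034}\right)}} = \frac{1}{127695925899 + \frac{1}{855899 + \left(\frac{196379}{126343} + \frac{266327}{256034}\right)}} = \frac{1}{127695925899 + \frac{1}{855899 + \frac{83928253047}{32348103662}}} = \frac{1}{127695925899 + \frac{1}{\frac{27686793504455185}{32348103662}}} = \frac{1}{127695925899 + \frac{32348103662}{27686793504455185}} = \frac{1}{\frac{3535490731725823862474439977}{27686793504455185}} = \frac{27686793504455185}{3535490731725823862474439977}$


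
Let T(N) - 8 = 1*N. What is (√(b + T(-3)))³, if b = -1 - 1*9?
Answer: -5*I*√5 ≈ -11.18*I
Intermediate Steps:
T(N) = 8 + N (T(N) = 8 + 1*N = 8 + N)
b = -10 (b = -1 - 9 = -10)
(√(b + T(-3)))³ = (√(-10 + (8 - 3)))³ = (√(-10 + 5))³ = (√(-5))³ = (I*√5)³ = -5*I*√5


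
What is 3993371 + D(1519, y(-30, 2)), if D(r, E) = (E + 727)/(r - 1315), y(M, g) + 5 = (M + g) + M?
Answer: 203662087/51 ≈ 3.9934e+6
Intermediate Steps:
y(M, g) = -5 + g + 2*M (y(M, g) = -5 + ((M + g) + M) = -5 + (g + 2*M) = -5 + g + 2*M)
D(r, E) = (727 + E)/(-1315 + r)
3993371 + D(1519, y(-30, 2)) = 3993371 + (727 + (-5 + 2 + 2*(-30)))/(-1315 + 1519) = 3993371 + (727 + (-5 + 2 - 60))/204 = 3993371 + (727 - 63)/204 = 3993371 + (1/204)*664 = 3993371 + 166/51 = 203662087/51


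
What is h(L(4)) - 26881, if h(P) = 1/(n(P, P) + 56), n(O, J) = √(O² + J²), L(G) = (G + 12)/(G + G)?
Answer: -10510464/391 - √2/1564 ≈ -26881.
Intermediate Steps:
L(G) = (12 + G)/(2*G) (L(G) = (12 + G)/((2*G)) = (12 + G)*(1/(2*G)) = (12 + G)/(2*G))
n(O, J) = √(J² + O²)
h(P) = 1/(56 + √2*√(P²)) (h(P) = 1/(√(P² + P²) + 56) = 1/(√(2*P²) + 56) = 1/(√2*√(P²) + 56) = 1/(56 + √2*√(P²)))
h(L(4)) - 26881 = 1/(56 + √2*√(((½)*(12 + 4)/4)²)) - 26881 = 1/(56 + √2*√(((½)*(¼)*16)²)) - 26881 = 1/(56 + √2*√(2²)) - 26881 = 1/(56 + √2*√4) - 26881 = 1/(56 + √2*2) - 26881 = 1/(56 + 2*√2) - 26881 = -26881 + 1/(56 + 2*√2)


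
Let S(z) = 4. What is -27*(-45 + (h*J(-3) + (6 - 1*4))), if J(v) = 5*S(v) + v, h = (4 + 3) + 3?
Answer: -3429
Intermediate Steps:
h = 10 (h = 7 + 3 = 10)
J(v) = 20 + v (J(v) = 5*4 + v = 20 + v)
-27*(-45 + (h*J(-3) + (6 - 1*4))) = -27*(-45 + (10*(20 - 3) + (6 - 1*4))) = -27*(-45 + (10*17 + (6 - 4))) = -27*(-45 + (170 + 2)) = -27*(-45 + 172) = -27*127 = -3429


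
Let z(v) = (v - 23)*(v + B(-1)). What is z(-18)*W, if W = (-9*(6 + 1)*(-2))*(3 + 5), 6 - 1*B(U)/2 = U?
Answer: 165312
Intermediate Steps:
B(U) = 12 - 2*U
z(v) = (-23 + v)*(14 + v) (z(v) = (v - 23)*(v + (12 - 2*(-1))) = (-23 + v)*(v + (12 + 2)) = (-23 + v)*(v + 14) = (-23 + v)*(14 + v))
W = 1008 (W = -63*(-2)*8 = -9*(-14)*8 = 126*8 = 1008)
z(-18)*W = (-322 + (-18)² - 9*(-18))*1008 = (-322 + 324 + 162)*1008 = 164*1008 = 165312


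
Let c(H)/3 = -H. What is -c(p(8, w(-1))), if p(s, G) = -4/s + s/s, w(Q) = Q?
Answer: 3/2 ≈ 1.5000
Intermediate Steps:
p(s, G) = 1 - 4/s (p(s, G) = -4/s + 1 = 1 - 4/s)
c(H) = -3*H (c(H) = 3*(-H) = -3*H)
-c(p(8, w(-1))) = -(-3)*(-4 + 8)/8 = -(-3)*(1/8)*4 = -(-3)/2 = -1*(-3/2) = 3/2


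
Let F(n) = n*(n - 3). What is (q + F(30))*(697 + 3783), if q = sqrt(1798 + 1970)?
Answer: 3628800 + 8960*sqrt(942) ≈ 3.9038e+6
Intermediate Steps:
F(n) = n*(-3 + n)
q = 2*sqrt(942) (q = sqrt(3768) = 2*sqrt(942) ≈ 61.384)
(q + F(30))*(697 + 3783) = (2*sqrt(942) + 30*(-3 + 30))*(697 + 3783) = (2*sqrt(942) + 30*27)*4480 = (2*sqrt(942) + 810)*4480 = (810 + 2*sqrt(942))*4480 = 3628800 + 8960*sqrt(942)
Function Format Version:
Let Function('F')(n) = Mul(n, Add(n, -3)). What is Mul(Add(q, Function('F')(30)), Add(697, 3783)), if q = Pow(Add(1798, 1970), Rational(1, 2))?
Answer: Add(3628800, Mul(8960, Pow(942, Rational(1, 2)))) ≈ 3.9038e+6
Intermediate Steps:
Function('F')(n) = Mul(n, Add(-3, n))
q = Mul(2, Pow(942, Rational(1, 2))) (q = Pow(3768, Rational(1, 2)) = Mul(2, Pow(942, Rational(1, 2))) ≈ 61.384)
Mul(Add(q, Function('F')(30)), Add(697, 3783)) = Mul(Add(Mul(2, Pow(942, Rational(1, 2))), Mul(30, Add(-3, 30))), Add(697, 3783)) = Mul(Add(Mul(2, Pow(942, Rational(1, 2))), Mul(30, 27)), 4480) = Mul(Add(Mul(2, Pow(942, Rational(1, 2))), 810), 4480) = Mul(Add(810, Mul(2, Pow(942, Rational(1, 2)))), 4480) = Add(3628800, Mul(8960, Pow(942, Rational(1, 2))))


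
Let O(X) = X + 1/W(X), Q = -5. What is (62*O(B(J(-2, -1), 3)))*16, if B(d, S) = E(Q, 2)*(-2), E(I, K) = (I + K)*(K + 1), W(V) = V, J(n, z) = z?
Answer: 161200/9 ≈ 17911.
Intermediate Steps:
E(I, K) = (1 + K)*(I + K) (E(I, K) = (I + K)*(1 + K) = (1 + K)*(I + K))
B(d, S) = 18 (B(d, S) = (-5 + 2 + 2² - 5*2)*(-2) = (-5 + 2 + 4 - 10)*(-2) = -9*(-2) = 18)
O(X) = X + 1/X
(62*O(B(J(-2, -1), 3)))*16 = (62*(18 + 1/18))*16 = (62*(325/18))*16 = (10075/9)*16 = 161200/9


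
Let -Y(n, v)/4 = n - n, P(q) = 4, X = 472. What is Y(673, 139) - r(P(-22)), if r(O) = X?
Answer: -472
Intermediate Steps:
Y(n, v) = 0 (Y(n, v) = -4*(n - n) = -4*0 = 0)
r(O) = 472
Y(673, 139) - r(P(-22)) = 0 - 1*472 = 0 - 472 = -472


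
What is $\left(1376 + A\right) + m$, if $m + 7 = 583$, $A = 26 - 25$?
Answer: $1953$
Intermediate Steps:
$A = 1$ ($A = 26 - 25 = 1$)
$m = 576$ ($m = -7 + 583 = 576$)
$\left(1376 + A\right) + m = \left(1376 + 1\right) + 576 = 1377 + 576 = 1953$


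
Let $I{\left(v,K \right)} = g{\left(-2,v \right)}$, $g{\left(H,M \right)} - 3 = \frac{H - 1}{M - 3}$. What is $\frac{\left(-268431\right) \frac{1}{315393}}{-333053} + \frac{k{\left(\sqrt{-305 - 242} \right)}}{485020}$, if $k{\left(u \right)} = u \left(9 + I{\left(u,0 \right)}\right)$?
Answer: $\frac{- 1322155468237 \sqrt{547} + 229963370009472 i}{16982584831253860 \left(\sqrt{547} + 3 i\right)} \approx -3.5297 \cdot 10^{-6} + 0.00057943 i$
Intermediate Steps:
$g{\left(H,M \right)} = 3 + \frac{-1 + H}{-3 + M}$ ($g{\left(H,M \right)} = 3 + \frac{H - 1}{M - 3} = 3 + \frac{-1 + H}{-3 + M}$)
$I{\left(v,K \right)} = \frac{-12 + 3 v}{-3 + v}$ ($I{\left(v,K \right)} = \frac{-10 - 2 + 3 v}{-3 + v} = \frac{-12 + 3 v}{-3 + v}$)
$k{\left(u \right)} = u \left(9 + \frac{3 \left(-4 + u\right)}{-3 + u}\right)$
$\frac{\left(-268431\right) \frac{1}{315393}}{-333053} + \frac{k{\left(\sqrt{-305 - 242} \right)}}{485020} = \frac{\left(-268431\right) \frac{1}{315393}}{-333053} + \frac{3 \sqrt{-305 - 242} \frac{1}{-3 + \sqrt{-305 - 242}} \left(-13 + 4 \sqrt{-305 - 242}\right)}{485020} = \left(-268431\right) \frac{1}{315393} \left(- \frac{1}{333053}\right) + \frac{3 \sqrt{-547} \left(-13 + 4 \sqrt{-547}\right)}{-3 + \sqrt{-547}} \cdot \frac{1}{485020} = \left(- \frac{89477}{105131}\right) \left(- \frac{1}{333053}\right) + \frac{3 i \sqrt{547} \left(-13 + 4 i \sqrt{547}\right)}{-3 + i \sqrt{547}} \cdot \frac{1}{485020} = \frac{89477}{35014194943} + \frac{3 i \sqrt{547} \left(-13 + 4 i \sqrt{547}\right)}{-3 + i \sqrt{547}} \cdot \frac{1}{485020} = \frac{89477}{35014194943} + \frac{3 i \sqrt{547} \left(-13 + 4 i \sqrt{547}\right)}{485020 \left(-3 + i \sqrt{547}\right)}$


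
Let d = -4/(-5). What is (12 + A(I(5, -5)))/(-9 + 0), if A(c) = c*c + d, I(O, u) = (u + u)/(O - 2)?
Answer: -1076/405 ≈ -2.6568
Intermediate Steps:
d = 4/5 (d = -4*(-1/5) = 4/5 ≈ 0.80000)
I(O, u) = 2*u/(-2 + O) (I(O, u) = (2*u)/(-2 + O) = 2*u/(-2 + O))
A(c) = 4/5 + c**2 (A(c) = c*c + 4/5 = c**2 + 4/5 = 4/5 + c**2)
(12 + A(I(5, -5)))/(-9 + 0) = (12 + (4/5 + (2*(-5)/(-2 + 5))**2))/(-9 + 0) = (12 + (4/5 + (2*(-5)/3)**2))/(-9) = -(12 + (4/5 + (2*(-5)*(1/3))**2))/9 = -(12 + (4/5 + (-10/3)**2))/9 = -(12 + (4/5 + 100/9))/9 = -(12 + 536/45)/9 = -1/9*1076/45 = -1076/405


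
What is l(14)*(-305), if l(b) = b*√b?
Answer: -4270*√14 ≈ -15977.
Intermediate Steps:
l(b) = b^(3/2)
l(14)*(-305) = 14^(3/2)*(-305) = (14*√14)*(-305) = -4270*√14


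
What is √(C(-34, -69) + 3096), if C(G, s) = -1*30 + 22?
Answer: 4*√193 ≈ 55.570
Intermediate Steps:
C(G, s) = -8 (C(G, s) = -30 + 22 = -8)
√(C(-34, -69) + 3096) = √(-8 + 3096) = √3088 = 4*√193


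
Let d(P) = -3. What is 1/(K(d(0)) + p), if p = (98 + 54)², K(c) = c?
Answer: 1/23101 ≈ 4.3288e-5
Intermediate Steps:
p = 23104 (p = 152² = 23104)
1/(K(d(0)) + p) = 1/(-3 + 23104) = 1/23101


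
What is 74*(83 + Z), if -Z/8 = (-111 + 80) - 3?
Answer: 26270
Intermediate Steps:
Z = 272 (Z = -8*((-111 + 80) - 3) = -8*(-31 - 3) = -8*(-34) = 272)
74*(83 + Z) = 74*(83 + 272) = 74*355 = 26270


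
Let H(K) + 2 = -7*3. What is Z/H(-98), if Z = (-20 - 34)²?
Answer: -2916/23 ≈ -126.78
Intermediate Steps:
H(K) = -23 (H(K) = -2 - 7*3 = -2 - 21 = -23)
Z = 2916 (Z = (-54)² = 2916)
Z/H(-98) = 2916/(-23) = 2916*(-1/23) = -2916/23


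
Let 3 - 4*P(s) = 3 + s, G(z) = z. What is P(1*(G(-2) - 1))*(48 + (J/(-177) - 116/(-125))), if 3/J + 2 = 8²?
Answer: 67116609/1829000 ≈ 36.696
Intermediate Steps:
J = 3/62 (J = 3/(-2 + 8²) = 3/(-2 + 64) = 3/62 ≈ 0.048387)
P(s) = -s/4 (P(s) = ¾ - (3 + s)/4 = ¾ + (-¾ - s/4) = -s/4)
P(1*(G(-2) - 1))*(48 + (J/(-177) - 116/(-125))) = (-(-2 - 1)/4)*(48 + ((3/62)/(-177) - 116/(-125))) = (-(-3)/4)*(48 + ((3/62)*(-1/177) - 116*(-1/125))) = (-¼*(-3))*(48 + (-1/3658 + 116/125)) = 3*(48 + 424203/457250)/4 = (¾)*(22372203/457250) = 67116609/1829000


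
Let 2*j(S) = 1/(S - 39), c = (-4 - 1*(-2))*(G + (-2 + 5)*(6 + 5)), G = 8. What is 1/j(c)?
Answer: -242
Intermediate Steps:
c = -82 (c = (-4 - 1*(-2))*(8 + (-2 + 5)*(6 + 5)) = (-4 + 2)*(8 + 3*11) = -2*(8 + 33) = -2*41 = -82)
j(S) = 1/(2*(-39 + S)) (j(S) = 1/(2*(S - 39)) = 1/(2*(-39 + S)))
1/j(c) = 1/(1/(2*(-39 - 82))) = 1/((½)/(-121)) = 1/((½)*(-1/121)) = 1/(-1/242) = -242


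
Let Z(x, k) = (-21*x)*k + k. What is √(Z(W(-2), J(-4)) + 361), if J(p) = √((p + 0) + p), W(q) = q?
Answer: √(361 + 86*I*√2) ≈ 19.261 + 3.1573*I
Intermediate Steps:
J(p) = √2*√p (J(p) = √(p + p) = √(2*p) = √2*√p)
Z(x, k) = k - 21*k*x (Z(x, k) = -21*k*x + k = k - 21*k*x)
√(Z(W(-2), J(-4)) + 361) = √((√2*√(-4))*(1 - 21*(-2)) + 361) = √((√2*(2*I))*(1 + 42) + 361) = √((2*I*√2)*43 + 361) = √(86*I*√2 + 361) = √(361 + 86*I*√2)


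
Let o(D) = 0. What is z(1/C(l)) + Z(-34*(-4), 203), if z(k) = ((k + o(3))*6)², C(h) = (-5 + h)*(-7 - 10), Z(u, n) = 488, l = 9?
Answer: 564137/1156 ≈ 488.01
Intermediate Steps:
C(h) = 85 - 17*h (C(h) = (-5 + h)*(-17) = 85 - 17*h)
z(k) = 36*k² (z(k) = ((k + 0)*6)² = (k*6)² = (6*k)² = 36*k²)
z(1/C(l)) + Z(-34*(-4), 203) = 36*(1/(85 - 17*9))² + 488 = 36*(1/(85 - 153))² + 488 = 36*(1/(-68))² + 488 = 36*(-1/68)² + 488 = 36*(1/4624) + 488 = 9/1156 + 488 = 564137/1156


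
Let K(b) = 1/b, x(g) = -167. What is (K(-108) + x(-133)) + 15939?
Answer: 1703375/108 ≈ 15772.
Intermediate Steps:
(K(-108) + x(-133)) + 15939 = (1/(-108) - 167) + 15939 = (-1/108 - 167) + 15939 = -18037/108 + 15939 = 1703375/108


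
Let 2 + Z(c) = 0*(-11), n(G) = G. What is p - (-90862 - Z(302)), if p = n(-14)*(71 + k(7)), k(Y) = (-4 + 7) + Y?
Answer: 89726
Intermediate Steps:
k(Y) = 3 + Y
Z(c) = -2 (Z(c) = -2 + 0*(-11) = -2 + 0 = -2)
p = -1134 (p = -14*(71 + (3 + 7)) = -14*(71 + 10) = -14*81 = -1134)
p - (-90862 - Z(302)) = -1134 - (-90862 - 1*(-2)) = -1134 - (-90862 + 2) = -1134 - 1*(-90860) = -1134 + 90860 = 89726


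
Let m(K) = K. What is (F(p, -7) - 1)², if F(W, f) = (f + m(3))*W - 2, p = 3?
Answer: 225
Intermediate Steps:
F(W, f) = -2 + W*(3 + f) (F(W, f) = (f + 3)*W - 2 = (3 + f)*W - 2 = W*(3 + f) - 2 = -2 + W*(3 + f))
(F(p, -7) - 1)² = ((-2 + 3*3 + 3*(-7)) - 1)² = ((-2 + 9 - 21) - 1)² = (-14 - 1)² = (-15)² = 225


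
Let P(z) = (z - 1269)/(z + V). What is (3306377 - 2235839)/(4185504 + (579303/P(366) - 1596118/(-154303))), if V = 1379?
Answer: 49721354729214/142402932381595 ≈ 0.34916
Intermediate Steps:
P(z) = (-1269 + z)/(1379 + z) (P(z) = (z - 1269)/(z + 1379) = (-1269 + z)/(1379 + z))
(3306377 - 2235839)/(4185504 + (579303/P(366) - 1596118/(-154303))) = (3306377 - 2235839)/(4185504 + (579303/(((-1269 + 366)/(1379 + 366))) - 1596118/(-154303))) = 1070538/(4185504 + (579303/((-903/1745)) - 1596118*(-1/154303))) = 1070538/(4185504 + (579303/(((1/1745)*(-903))) + 1596118/154303)) = 1070538/(4185504 + (579303/(-903/1745) + 1596118/154303)) = 1070538/(4185504 + (579303*(-1745/903) + 1596118/154303)) = 1070538/(4185504 + (-336961245/301 + 1596118/154303)) = 1070538/(4185504 - 51993650555717/46445203) = 1070538/(142402932381595/46445203) = 1070538*(46445203/142402932381595) = 49721354729214/142402932381595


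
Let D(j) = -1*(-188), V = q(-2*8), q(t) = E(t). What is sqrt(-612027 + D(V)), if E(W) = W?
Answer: I*sqrt(611839) ≈ 782.2*I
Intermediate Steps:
q(t) = t
V = -16 (V = -2*8 = -16)
D(j) = 188
sqrt(-612027 + D(V)) = sqrt(-612027 + 188) = sqrt(-611839) = I*sqrt(611839)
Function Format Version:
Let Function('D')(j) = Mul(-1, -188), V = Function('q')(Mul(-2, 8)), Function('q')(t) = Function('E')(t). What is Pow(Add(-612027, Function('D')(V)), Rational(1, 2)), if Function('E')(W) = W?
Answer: Mul(I, Pow(611839, Rational(1, 2))) ≈ Mul(782.20, I)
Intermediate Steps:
Function('q')(t) = t
V = -16 (V = Mul(-2, 8) = -16)
Function('D')(j) = 188
Pow(Add(-612027, Function('D')(V)), Rational(1, 2)) = Pow(Add(-612027, 188), Rational(1, 2)) = Pow(-611839, Rational(1, 2)) = Mul(I, Pow(611839, Rational(1, 2)))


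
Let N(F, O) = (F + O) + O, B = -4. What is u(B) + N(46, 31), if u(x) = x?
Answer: 104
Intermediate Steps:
N(F, O) = F + 2*O
u(B) + N(46, 31) = -4 + (46 + 2*31) = -4 + (46 + 62) = -4 + 108 = 104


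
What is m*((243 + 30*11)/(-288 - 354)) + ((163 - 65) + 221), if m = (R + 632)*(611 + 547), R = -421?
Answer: -23300146/107 ≈ -2.1776e+5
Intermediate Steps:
m = 244338 (m = (-421 + 632)*(611 + 547) = 211*1158 = 244338)
m*((243 + 30*11)/(-288 - 354)) + ((163 - 65) + 221) = 244338*((243 + 30*11)/(-288 - 354)) + ((163 - 65) + 221) = 244338*((243 + 330)/(-642)) + (98 + 221) = 244338*(573*(-1/642)) + 319 = 244338*(-191/214) + 319 = -23334279/107 + 319 = -23300146/107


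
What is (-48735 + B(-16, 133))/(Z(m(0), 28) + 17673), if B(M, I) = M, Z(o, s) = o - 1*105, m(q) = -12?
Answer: -48751/17556 ≈ -2.7769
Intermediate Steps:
Z(o, s) = -105 + o (Z(o, s) = o - 105 = -105 + o)
(-48735 + B(-16, 133))/(Z(m(0), 28) + 17673) = (-48735 - 16)/((-105 - 12) + 17673) = -48751/(-117 + 17673) = -48751/17556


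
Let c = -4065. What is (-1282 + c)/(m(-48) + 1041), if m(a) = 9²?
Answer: -5347/1122 ≈ -4.7656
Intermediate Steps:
m(a) = 81
(-1282 + c)/(m(-48) + 1041) = (-1282 - 4065)/(81 + 1041) = -5347/1122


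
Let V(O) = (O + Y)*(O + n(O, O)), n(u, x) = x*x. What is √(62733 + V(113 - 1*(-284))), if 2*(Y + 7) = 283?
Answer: √84042922 ≈ 9167.5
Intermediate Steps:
n(u, x) = x²
Y = 269/2 (Y = -7 + (½)*283 = -7 + 283/2 = 269/2 ≈ 134.50)
V(O) = (269/2 + O)*(O + O²) (V(O) = (O + 269/2)*(O + O²) = (269/2 + O)*(O + O²))
√(62733 + V(113 - 1*(-284))) = √(62733 + (113 - 1*(-284))*(269 + 2*(113 - 1*(-284))² + 271*(113 - 1*(-284)))/2) = √(62733 + (113 + 284)*(269 + 2*(113 + 284)² + 271*(113 + 284))/2) = √(62733 + (½)*397*(269 + 2*397² + 271*397)) = √(62733 + (½)*397*(269 + 2*157609 + 107587)) = √(62733 + (½)*397*(269 + 315218 + 107587)) = √(62733 + (½)*397*423074) = √(62733 + 83980189) = √84042922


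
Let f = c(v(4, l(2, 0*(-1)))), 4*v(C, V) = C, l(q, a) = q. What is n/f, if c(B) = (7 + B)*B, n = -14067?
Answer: -14067/8 ≈ -1758.4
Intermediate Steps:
v(C, V) = C/4
c(B) = B*(7 + B)
f = 8 (f = ((¼)*4)*(7 + (¼)*4) = 1*(7 + 1) = 1*8 = 8)
n/f = -14067/8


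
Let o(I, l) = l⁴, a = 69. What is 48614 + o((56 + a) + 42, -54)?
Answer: 8551670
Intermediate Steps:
48614 + o((56 + a) + 42, -54) = 48614 + (-54)⁴ = 48614 + 8503056 = 8551670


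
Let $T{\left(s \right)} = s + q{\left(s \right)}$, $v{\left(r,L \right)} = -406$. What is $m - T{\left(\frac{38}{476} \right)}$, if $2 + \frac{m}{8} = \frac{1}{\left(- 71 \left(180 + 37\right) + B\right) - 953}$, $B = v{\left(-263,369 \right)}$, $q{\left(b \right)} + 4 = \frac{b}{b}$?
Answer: $- \frac{26097231}{1995154} \approx -13.08$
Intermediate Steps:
$q{\left(b \right)} = -3$ ($q{\left(b \right)} = -4 + \frac{b}{b} = -4 + 1 = -3$)
$B = -406$
$T{\left(s \right)} = -3 + s$ ($T{\left(s \right)} = s - 3 = -3 + s$)
$m = - \frac{134132}{8383}$ ($m = -16 + \frac{8}{\left(- 71 \left(180 + 37\right) - 406\right) - 953} = -16 + \frac{8}{\left(\left(-71\right) 217 - 406\right) - 953} = -16 + \frac{8}{\left(-15407 - 406\right) - 953} = -16 + \frac{8}{-15813 - 953} = -16 + \frac{8}{-16766} = -16 + 8 \left(- \frac{1}{16766}\right) = -16 - \frac{4}{8383} = - \frac{134132}{8383} \approx -16.0$)
$m - T{\left(\frac{38}{476} \right)} = - \frac{134132}{8383} - \left(-3 + \frac{38}{476}\right) = - \frac{134132}{8383} - \left(-3 + 38 \cdot \frac{1}{476}\right) = - \frac{134132}{8383} - \left(-3 + \frac{19}{238}\right) = - \frac{134132}{8383} - - \frac{695}{238} = - \frac{134132}{8383} + \frac{695}{238} = - \frac{26097231}{1995154}$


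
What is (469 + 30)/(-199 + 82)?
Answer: -499/117 ≈ -4.2650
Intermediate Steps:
(469 + 30)/(-199 + 82) = 499/(-117) = 499*(-1/117) = -499/117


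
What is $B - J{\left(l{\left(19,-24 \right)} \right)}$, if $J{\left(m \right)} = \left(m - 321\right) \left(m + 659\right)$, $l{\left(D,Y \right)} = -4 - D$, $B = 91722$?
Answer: $310506$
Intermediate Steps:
$J{\left(m \right)} = \left(-321 + m\right) \left(659 + m\right)$
$B - J{\left(l{\left(19,-24 \right)} \right)} = 91722 - \left(-211539 + \left(-4 - 19\right)^{2} + 338 \left(-4 - 19\right)\right) = 91722 - \left(-211539 + \left(-23\right)^{2} + 338 \left(-23\right)\right) = 91722 - \left(-211539 + 529 - 7774\right) = 91722 - -218784 = 91722 + 218784 = 310506$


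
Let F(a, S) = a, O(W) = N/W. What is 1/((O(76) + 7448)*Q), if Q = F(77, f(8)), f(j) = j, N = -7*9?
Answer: 76/43580845 ≈ 1.7439e-6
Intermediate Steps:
N = -63
O(W) = -63/W
Q = 77
1/((O(76) + 7448)*Q) = 1/((-63/76 + 7448)*77) = (1/77)/(-63*1/76 + 7448) = (1/77)/(-63/76 + 7448) = (1/77)/(565985/76) = (76/565985)*(1/77) = 76/43580845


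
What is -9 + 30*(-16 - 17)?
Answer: -999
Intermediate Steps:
-9 + 30*(-16 - 17) = -9 + 30*(-33) = -9 - 990 = -999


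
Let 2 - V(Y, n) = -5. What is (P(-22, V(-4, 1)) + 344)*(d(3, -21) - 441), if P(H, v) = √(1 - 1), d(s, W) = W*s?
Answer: -173376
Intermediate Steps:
V(Y, n) = 7 (V(Y, n) = 2 - 1*(-5) = 2 + 5 = 7)
P(H, v) = 0 (P(H, v) = √0 = 0)
(P(-22, V(-4, 1)) + 344)*(d(3, -21) - 441) = (0 + 344)*(-21*3 - 441) = 344*(-63 - 441) = 344*(-504) = -173376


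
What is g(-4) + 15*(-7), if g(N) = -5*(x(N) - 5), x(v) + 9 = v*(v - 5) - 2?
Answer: -205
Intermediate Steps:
x(v) = -11 + v*(-5 + v) (x(v) = -9 + (v*(v - 5) - 2) = -9 + (v*(-5 + v) - 2) = -9 + (-2 + v*(-5 + v)) = -11 + v*(-5 + v))
g(N) = 80 - 5*N² + 25*N (g(N) = -5*((-11 + N² - 5*N) - 5) = -5*(-16 + N² - 5*N) = 80 - 5*N² + 25*N)
g(-4) + 15*(-7) = (80 - 5*(-4)² + 25*(-4)) + 15*(-7) = (80 - 5*16 - 100) - 105 = (80 - 80 - 100) - 105 = -100 - 105 = -205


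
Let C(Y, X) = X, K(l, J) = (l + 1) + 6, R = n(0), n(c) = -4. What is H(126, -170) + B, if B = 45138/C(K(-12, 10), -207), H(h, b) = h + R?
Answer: -6628/69 ≈ -96.058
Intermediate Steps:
R = -4
H(h, b) = -4 + h (H(h, b) = h - 4 = -4 + h)
K(l, J) = 7 + l (K(l, J) = (1 + l) + 6 = 7 + l)
B = -15046/69 (B = 45138/(-207) = 45138*(-1/207) = -15046/69 ≈ -218.06)
H(126, -170) + B = (-4 + 126) - 15046/69 = 122 - 15046/69 = -6628/69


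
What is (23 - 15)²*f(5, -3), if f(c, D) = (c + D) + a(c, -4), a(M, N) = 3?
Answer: 320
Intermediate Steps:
f(c, D) = 3 + D + c (f(c, D) = (c + D) + 3 = (D + c) + 3 = 3 + D + c)
(23 - 15)²*f(5, -3) = (23 - 15)²*(3 - 3 + 5) = 8²*5 = 64*5 = 320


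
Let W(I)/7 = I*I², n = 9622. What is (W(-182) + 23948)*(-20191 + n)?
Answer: 445758439932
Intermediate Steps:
W(I) = 7*I³ (W(I) = 7*(I*I²) = 7*I³)
(W(-182) + 23948)*(-20191 + n) = (7*(-182)³ + 23948)*(-20191 + 9622) = (7*(-6028568) + 23948)*(-10569) = (-42199976 + 23948)*(-10569) = -42176028*(-10569) = 445758439932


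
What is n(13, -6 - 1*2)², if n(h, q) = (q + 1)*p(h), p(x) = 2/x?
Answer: 196/169 ≈ 1.1598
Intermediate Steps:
n(h, q) = 2*(1 + q)/h (n(h, q) = (q + 1)*(2/h) = (1 + q)*(2/h) = 2*(1 + q)/h)
n(13, -6 - 1*2)² = (2*(1 + (-6 - 1*2))/13)² = (2*(1/13)*(1 + (-6 - 2)))² = (2*(1/13)*(1 - 8))² = (2*(1/13)*(-7))² = (-14/13)² = 196/169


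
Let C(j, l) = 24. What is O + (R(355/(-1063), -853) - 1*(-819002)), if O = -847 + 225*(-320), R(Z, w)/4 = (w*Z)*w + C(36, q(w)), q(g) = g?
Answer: -239939967/1063 ≈ -2.2572e+5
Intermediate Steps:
R(Z, w) = 96 + 4*Z*w² (R(Z, w) = 4*((w*Z)*w + 24) = 4*((Z*w)*w + 24) = 4*(Z*w² + 24) = 4*(24 + Z*w²) = 96 + 4*Z*w²)
O = -72847 (O = -847 - 72000 = -72847)
O + (R(355/(-1063), -853) - 1*(-819002)) = -72847 + ((96 + 4*(355/(-1063))*(-853)²) - 1*(-819002)) = -72847 + ((96 + 4*(355*(-1/1063))*727609) + 819002) = -72847 + ((96 + 4*(-355/1063)*727609) + 819002) = -72847 + ((96 - 1033204780/1063) + 819002) = -72847 + (-1033102732/1063 + 819002) = -72847 - 162503606/1063 = -239939967/1063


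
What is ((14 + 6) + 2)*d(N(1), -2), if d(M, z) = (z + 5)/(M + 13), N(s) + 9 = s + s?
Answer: 11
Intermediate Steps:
N(s) = -9 + 2*s (N(s) = -9 + (s + s) = -9 + 2*s)
d(M, z) = (5 + z)/(13 + M)
((14 + 6) + 2)*d(N(1), -2) = ((14 + 6) + 2)*((5 - 2)/(13 + (-9 + 2*1))) = (20 + 2)*(3/(13 + (-9 + 2))) = 22*(3/(13 - 7)) = 22*(3/6) = 22*((⅙)*3) = 22*(½) = 11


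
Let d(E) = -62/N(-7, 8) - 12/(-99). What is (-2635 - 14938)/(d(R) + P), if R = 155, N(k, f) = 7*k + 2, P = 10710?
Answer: -27255723/16613444 ≈ -1.6406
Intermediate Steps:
N(k, f) = 2 + 7*k
d(E) = 2234/1551 (d(E) = -62/(2 + 7*(-7)) - 12/(-99) = -62/(2 - 49) - 12*(-1/99) = -62/(-47) + 4/33 = -62*(-1/47) + 4/33 = 62/47 + 4/33 = 2234/1551)
(-2635 - 14938)/(d(R) + P) = (-2635 - 14938)/(2234/1551 + 10710) = -17573/16613444/1551 = -17573*1551/16613444 = -27255723/16613444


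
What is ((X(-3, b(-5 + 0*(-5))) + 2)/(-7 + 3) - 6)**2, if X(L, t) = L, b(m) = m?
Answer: 529/16 ≈ 33.063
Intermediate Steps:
((X(-3, b(-5 + 0*(-5))) + 2)/(-7 + 3) - 6)**2 = ((-3 + 2)/(-7 + 3) - 6)**2 = (-1/(-4) - 6)**2 = (-1*(-1/4) - 6)**2 = (1/4 - 6)**2 = (-23/4)**2 = 529/16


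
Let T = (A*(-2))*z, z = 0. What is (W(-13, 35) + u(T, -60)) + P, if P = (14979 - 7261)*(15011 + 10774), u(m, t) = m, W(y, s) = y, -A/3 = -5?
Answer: 199008617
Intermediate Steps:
A = 15 (A = -3*(-5) = 15)
T = 0 (T = (15*(-2))*0 = -30*0 = 0)
P = 199008630 (P = 7718*25785 = 199008630)
(W(-13, 35) + u(T, -60)) + P = (-13 + 0) + 199008630 = -13 + 199008630 = 199008617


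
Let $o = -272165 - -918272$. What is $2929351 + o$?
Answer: $3575458$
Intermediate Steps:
$o = 646107$ ($o = -272165 + 918272 = 646107$)
$2929351 + o = 2929351 + 646107 = 3575458$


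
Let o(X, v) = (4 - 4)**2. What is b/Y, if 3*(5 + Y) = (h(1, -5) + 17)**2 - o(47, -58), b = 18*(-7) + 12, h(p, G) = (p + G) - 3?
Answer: -342/85 ≈ -4.0235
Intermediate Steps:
o(X, v) = 0 (o(X, v) = 0**2 = 0)
h(p, G) = -3 + G + p (h(p, G) = (G + p) - 3 = -3 + G + p)
b = -114 (b = -126 + 12 = -114)
Y = 85/3 (Y = -5 + (((-3 - 5 + 1) + 17)**2 - 1*0)/3 = -5 + ((-7 + 17)**2 + 0)/3 = -5 + (10**2 + 0)/3 = -5 + (100 + 0)/3 = -5 + (1/3)*100 = -5 + 100/3 = 85/3 ≈ 28.333)
b/Y = -114/85/3 = -114*3/85 = -342/85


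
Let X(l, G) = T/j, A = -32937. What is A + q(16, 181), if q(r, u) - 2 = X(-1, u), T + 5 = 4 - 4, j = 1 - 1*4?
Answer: -98800/3 ≈ -32933.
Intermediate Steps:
j = -3 (j = 1 - 4 = -3)
T = -5 (T = -5 + (4 - 4) = -5 + 0 = -5)
X(l, G) = 5/3 (X(l, G) = -5/(-3) = -5*(-⅓) = 5/3)
q(r, u) = 11/3 (q(r, u) = 2 + 5/3 = 11/3)
A + q(16, 181) = -32937 + 11/3 = -98800/3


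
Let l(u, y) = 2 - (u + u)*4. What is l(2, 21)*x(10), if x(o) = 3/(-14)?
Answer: 3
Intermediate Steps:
x(o) = -3/14 (x(o) = 3*(-1/14) = -3/14)
l(u, y) = 2 - 8*u (l(u, y) = 2 - 2*u*4 = 2 - 8*u)
l(2, 21)*x(10) = (2 - 8*2)*(-3/14) = (2 - 16)*(-3/14) = -14*(-3/14) = 3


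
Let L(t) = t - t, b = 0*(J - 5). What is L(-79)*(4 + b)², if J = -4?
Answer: 0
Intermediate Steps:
b = 0 (b = 0*(-4 - 5) = 0*(-9) = 0)
L(t) = 0
L(-79)*(4 + b)² = 0*(4 + 0)² = 0*4² = 0*16 = 0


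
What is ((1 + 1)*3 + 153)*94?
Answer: 14946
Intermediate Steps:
((1 + 1)*3 + 153)*94 = (2*3 + 153)*94 = (6 + 153)*94 = 159*94 = 14946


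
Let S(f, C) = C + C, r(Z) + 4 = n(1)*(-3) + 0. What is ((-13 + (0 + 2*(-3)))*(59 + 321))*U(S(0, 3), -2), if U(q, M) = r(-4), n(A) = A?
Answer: 50540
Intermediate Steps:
r(Z) = -7 (r(Z) = -4 + (1*(-3) + 0) = -4 + (-3 + 0) = -4 - 3 = -7)
S(f, C) = 2*C
U(q, M) = -7
((-13 + (0 + 2*(-3)))*(59 + 321))*U(S(0, 3), -2) = ((-13 + (0 + 2*(-3)))*(59 + 321))*(-7) = ((-13 + (0 - 6))*380)*(-7) = ((-13 - 6)*380)*(-7) = -19*380*(-7) = -7220*(-7) = 50540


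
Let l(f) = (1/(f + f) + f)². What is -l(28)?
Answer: -2461761/3136 ≈ -785.00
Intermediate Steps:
l(f) = (f + 1/(2*f))² (l(f) = (1/(2*f) + f)² = (f + 1/(2*f))²)
-l(28) = -(1 + 2*28²)²/(4*28²) = -(1 + 2*784)²/(4*784) = -(1 + 1568)²/(4*784) = -1569²/(4*784) = -2461761/(4*784) = -1*2461761/3136 = -2461761/3136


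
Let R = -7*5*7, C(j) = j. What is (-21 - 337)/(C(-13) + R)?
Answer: 179/129 ≈ 1.3876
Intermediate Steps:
R = -245 (R = -35*7 = -245)
(-21 - 337)/(C(-13) + R) = (-21 - 337)/(-13 - 245) = -358/(-258) = -358*(-1/258) = 179/129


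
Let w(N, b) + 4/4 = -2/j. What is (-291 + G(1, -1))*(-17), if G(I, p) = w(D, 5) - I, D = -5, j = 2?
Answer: 4998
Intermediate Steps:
w(N, b) = -2 (w(N, b) = -1 - 2/2 = -1 - 2*1/2 = -1 - 1 = -2)
G(I, p) = -2 - I
(-291 + G(1, -1))*(-17) = (-291 + (-2 - 1*1))*(-17) = (-291 + (-2 - 1))*(-17) = (-291 - 3)*(-17) = -294*(-17) = 4998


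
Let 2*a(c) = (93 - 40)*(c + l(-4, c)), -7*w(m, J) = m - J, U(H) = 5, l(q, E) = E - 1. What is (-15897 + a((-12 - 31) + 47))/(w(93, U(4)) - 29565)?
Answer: 219961/414086 ≈ 0.53120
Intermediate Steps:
l(q, E) = -1 + E
w(m, J) = -m/7 + J/7 (w(m, J) = -(m - J)/7 = -m/7 + J/7)
a(c) = -53/2 + 53*c (a(c) = ((93 - 40)*(c + (-1 + c)))/2 = (53*(-1 + 2*c))/2 = (-53 + 106*c)/2 = -53/2 + 53*c)
(-15897 + a((-12 - 31) + 47))/(w(93, U(4)) - 29565) = (-15897 + (-53/2 + 53*((-12 - 31) + 47)))/((-⅐*93 + (⅐)*5) - 29565) = (-15897 + (-53/2 + 53*(-43 + 47)))/((-93/7 + 5/7) - 29565) = (-15897 + (-53/2 + 53*4))/(-88/7 - 29565) = (-15897 + (-53/2 + 212))/(-207043/7) = (-15897 + 371/2)*(-7/207043) = -31423/2*(-7/207043) = 219961/414086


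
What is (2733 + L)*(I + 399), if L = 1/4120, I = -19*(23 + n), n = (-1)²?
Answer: -641817777/4120 ≈ -1.5578e+5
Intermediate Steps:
n = 1
I = -456 (I = -19*(23 + 1) = -19*24 = -456)
L = 1/4120 ≈ 0.00024272
(2733 + L)*(I + 399) = (2733 + 1/4120)*(-456 + 399) = (11259961/4120)*(-57) = -641817777/4120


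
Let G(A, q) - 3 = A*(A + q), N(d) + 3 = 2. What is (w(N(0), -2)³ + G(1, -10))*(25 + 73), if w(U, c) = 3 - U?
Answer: 5684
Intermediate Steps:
N(d) = -1 (N(d) = -3 + 2 = -1)
G(A, q) = 3 + A*(A + q)
(w(N(0), -2)³ + G(1, -10))*(25 + 73) = ((3 - 1*(-1))³ + (3 + 1² + 1*(-10)))*(25 + 73) = ((3 + 1)³ + (3 + 1 - 10))*98 = (4³ - 6)*98 = (64 - 6)*98 = 58*98 = 5684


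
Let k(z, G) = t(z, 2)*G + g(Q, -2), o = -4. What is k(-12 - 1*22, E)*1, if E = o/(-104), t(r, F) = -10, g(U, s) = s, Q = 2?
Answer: -31/13 ≈ -2.3846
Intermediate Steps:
E = 1/26 (E = -4/(-104) = -4*(-1/104) = 1/26 ≈ 0.038462)
k(z, G) = -2 - 10*G (k(z, G) = -10*G - 2 = -2 - 10*G)
k(-12 - 1*22, E)*1 = (-2 - 10*1/26)*1 = (-2 - 5/13)*1 = -31/13*1 = -31/13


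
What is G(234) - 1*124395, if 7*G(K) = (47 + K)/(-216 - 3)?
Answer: -190697816/1533 ≈ -1.2440e+5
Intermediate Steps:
G(K) = -47/1533 - K/1533 (G(K) = ((47 + K)/(-216 - 3))/7 = ((47 + K)/(-219))/7 = ((47 + K)*(-1/219))/7 = (-47/219 - K/219)/7 = -47/1533 - K/1533)
G(234) - 1*124395 = (-47/1533 - 1/1533*234) - 1*124395 = (-47/1533 - 78/511) - 124395 = -281/1533 - 124395 = -190697816/1533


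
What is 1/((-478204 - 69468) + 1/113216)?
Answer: -113216/62005233151 ≈ -1.8259e-6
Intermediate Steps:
1/((-478204 - 69468) + 1/113216) = 1/(-547672 + 1/113216) = 1/(-62005233151/113216) = -113216/62005233151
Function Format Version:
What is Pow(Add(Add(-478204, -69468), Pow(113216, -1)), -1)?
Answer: Rational(-113216, 62005233151) ≈ -1.8259e-6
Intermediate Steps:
Pow(Add(Add(-478204, -69468), Pow(113216, -1)), -1) = Pow(Add(-547672, Rational(1, 113216)), -1) = Pow(Rational(-62005233151, 113216), -1) = Rational(-113216, 62005233151)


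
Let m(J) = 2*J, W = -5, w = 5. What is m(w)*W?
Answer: -50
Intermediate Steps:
m(w)*W = (2*5)*(-5) = 10*(-5) = -50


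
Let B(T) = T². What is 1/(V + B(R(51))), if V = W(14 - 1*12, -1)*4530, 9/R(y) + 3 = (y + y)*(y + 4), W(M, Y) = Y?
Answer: -388129/1758224369 ≈ -0.00022075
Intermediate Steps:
R(y) = 9/(-3 + 2*y*(4 + y)) (R(y) = 9/(-3 + (y + y)*(y + 4)) = 9/(-3 + (2*y)*(4 + y)) = 9/(-3 + 2*y*(4 + y)))
V = -4530 (V = -1*4530 = -4530)
1/(V + B(R(51))) = 1/(-4530 + (9/(-3 + 2*51² + 8*51))²) = 1/(-4530 + (9/(-3 + 2*2601 + 408))²) = 1/(-4530 + (9/(-3 + 5202 + 408))²) = 1/(-4530 + (9/5607)²) = 1/(-4530 + (9*(1/5607))²) = 1/(-4530 + (1/623)²) = 1/(-4530 + 1/388129) = 1/(-1758224369/388129) = -388129/1758224369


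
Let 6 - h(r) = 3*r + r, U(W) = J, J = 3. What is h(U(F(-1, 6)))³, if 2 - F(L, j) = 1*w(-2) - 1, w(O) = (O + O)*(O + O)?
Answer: -216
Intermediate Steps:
w(O) = 4*O² (w(O) = (2*O)*(2*O) = 4*O²)
F(L, j) = -13 (F(L, j) = 2 - (1*(4*(-2)²) - 1) = 2 - (1*(4*4) - 1) = 2 - (1*16 - 1) = 2 - (16 - 1) = 2 - 1*15 = 2 - 15 = -13)
U(W) = 3
h(r) = 6 - 4*r (h(r) = 6 - (3*r + r) = 6 - 4*r)
h(U(F(-1, 6)))³ = (6 - 4*3)³ = (6 - 12)³ = (-6)³ = -216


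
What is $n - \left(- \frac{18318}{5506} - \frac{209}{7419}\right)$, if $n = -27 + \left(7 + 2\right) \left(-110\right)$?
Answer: $- \frac{20703197621}{20424507} \approx -1013.6$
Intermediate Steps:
$n = -1017$ ($n = -27 + 9 \left(-110\right) = -27 - 990 = -1017$)
$n - \left(- \frac{18318}{5506} - \frac{209}{7419}\right) = -1017 - \left(- \frac{18318}{5506} - \frac{209}{7419}\right) = -1017 - \left(\left(-18318\right) \frac{1}{5506} - \frac{209}{7419}\right) = -1017 - \left(- \frac{9159}{2753} - \frac{209}{7419}\right) = -1017 - - \frac{68525998}{20424507} = -1017 + \frac{68525998}{20424507} = - \frac{20703197621}{20424507}$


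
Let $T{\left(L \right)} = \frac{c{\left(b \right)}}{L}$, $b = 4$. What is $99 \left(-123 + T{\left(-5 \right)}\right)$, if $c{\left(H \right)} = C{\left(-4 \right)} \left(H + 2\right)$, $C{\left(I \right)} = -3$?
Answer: $- \frac{59103}{5} \approx -11821.0$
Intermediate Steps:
$c{\left(H \right)} = -6 - 3 H$ ($c{\left(H \right)} = - 3 \left(H + 2\right) = - 3 \left(2 + H\right) = -6 - 3 H$)
$T{\left(L \right)} = - \frac{18}{L}$ ($T{\left(L \right)} = \frac{-6 - 12}{L} = - \frac{18}{L}$)
$99 \left(-123 + T{\left(-5 \right)}\right) = 99 \left(-123 - \frac{18}{-5}\right) = 99 \left(-123 - - \frac{18}{5}\right) = 99 \left(-123 + \frac{18}{5}\right) = 99 \left(- \frac{597}{5}\right) = - \frac{59103}{5}$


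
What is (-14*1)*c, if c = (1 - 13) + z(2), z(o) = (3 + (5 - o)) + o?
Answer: 56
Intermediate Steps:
z(o) = 8 (z(o) = (8 - o) + o = 8)
c = -4 (c = (1 - 13) + 8 = -12 + 8 = -4)
(-14*1)*c = -14*1*(-4) = -14*(-4) = 56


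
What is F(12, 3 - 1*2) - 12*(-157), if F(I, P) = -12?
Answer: 1872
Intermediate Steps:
F(12, 3 - 1*2) - 12*(-157) = -12 - 12*(-157) = -12 + 1884 = 1872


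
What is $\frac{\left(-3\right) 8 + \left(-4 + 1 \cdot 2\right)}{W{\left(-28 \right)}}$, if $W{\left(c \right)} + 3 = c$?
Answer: $\frac{26}{31} \approx 0.83871$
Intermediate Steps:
$W{\left(c \right)} = -3 + c$
$\frac{\left(-3\right) 8 + \left(-4 + 1 \cdot 2\right)}{W{\left(-28 \right)}} = \frac{\left(-3\right) 8 + \left(-4 + 1 \cdot 2\right)}{-3 - 28} = \frac{-24 + \left(-4 + 2\right)}{-31} = \left(-24 - 2\right) \left(- \frac{1}{31}\right) = \left(-26\right) \left(- \frac{1}{31}\right) = \frac{26}{31}$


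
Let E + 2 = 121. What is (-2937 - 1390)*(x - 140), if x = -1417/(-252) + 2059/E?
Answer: 2170193869/4284 ≈ 5.0658e+5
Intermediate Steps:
E = 119 (E = -2 + 121 = 119)
x = 98213/4284 (x = -1417/(-252) + 2059/119 = -1417*(-1/252) + 2059*(1/119) = 1417/252 + 2059/119 = 98213/4284 ≈ 22.926)
(-2937 - 1390)*(x - 140) = (-2937 - 1390)*(98213/4284 - 140) = -4327*(-501547/4284) = 2170193869/4284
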